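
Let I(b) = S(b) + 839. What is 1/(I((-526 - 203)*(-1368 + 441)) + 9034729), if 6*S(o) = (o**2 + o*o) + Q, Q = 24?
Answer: 1/152236589935 ≈ 6.5687e-12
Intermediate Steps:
S(o) = 4 + o**2/3 (S(o) = ((o**2 + o*o) + 24)/6 = ((o**2 + o**2) + 24)/6 = (2*o**2 + 24)/6 = (24 + 2*o**2)/6 = 4 + o**2/3)
I(b) = 843 + b**2/3 (I(b) = (4 + b**2/3) + 839 = 843 + b**2/3)
1/(I((-526 - 203)*(-1368 + 441)) + 9034729) = 1/((843 + ((-526 - 203)*(-1368 + 441))**2/3) + 9034729) = 1/((843 + (-729*(-927))**2/3) + 9034729) = 1/((843 + (1/3)*675783**2) + 9034729) = 1/((843 + (1/3)*456682663089) + 9034729) = 1/((843 + 152227554363) + 9034729) = 1/(152227555206 + 9034729) = 1/152236589935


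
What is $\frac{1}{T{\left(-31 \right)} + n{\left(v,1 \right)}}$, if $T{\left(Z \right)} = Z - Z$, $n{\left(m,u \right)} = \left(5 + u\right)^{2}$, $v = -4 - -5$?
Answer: $\frac{1}{36} \approx 0.027778$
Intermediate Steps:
$v = 1$ ($v = -4 + 5 = 1$)
$T{\left(Z \right)} = 0$
$\frac{1}{T{\left(-31 \right)} + n{\left(v,1 \right)}} = \frac{1}{0 + \left(5 + 1\right)^{2}} = \frac{1}{0 + 6^{2}} = \frac{1}{0 + 36} = \frac{1}{36}$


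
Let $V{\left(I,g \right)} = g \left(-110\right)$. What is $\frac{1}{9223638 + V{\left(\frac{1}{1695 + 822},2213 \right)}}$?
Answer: $\frac{1}{8980208} \approx 1.1136 \cdot 10^{-7}$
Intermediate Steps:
$V{\left(I,g \right)} = - 110 g$
$\frac{1}{9223638 + V{\left(\frac{1}{1695 + 822},2213 \right)}} = \frac{1}{9223638 - 243430} = \frac{1}{8980208}$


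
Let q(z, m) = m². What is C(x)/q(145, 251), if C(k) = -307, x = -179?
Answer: -307/63001 ≈ -0.0048729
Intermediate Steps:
C(x)/q(145, 251) = -307/(251²) = -307/63001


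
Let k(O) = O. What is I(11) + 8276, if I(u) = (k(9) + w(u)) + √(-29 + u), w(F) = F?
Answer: 8296 + 3*I*√2 ≈ 8296.0 + 4.2426*I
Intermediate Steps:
I(u) = 9 + u + √(-29 + u) (I(u) = (9 + u) + √(-29 + u) = 9 + u + √(-29 + u))
I(11) + 8276 = (9 + 11 + √(-29 + 11)) + 8276 = (9 + 11 + √(-18)) + 8276 = (9 + 11 + 3*I*√2) + 8276 = (20 + 3*I*√2) + 8276 = 8296 + 3*I*√2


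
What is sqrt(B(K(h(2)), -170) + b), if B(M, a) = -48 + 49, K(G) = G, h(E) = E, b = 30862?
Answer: sqrt(30863) ≈ 175.68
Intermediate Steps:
B(M, a) = 1
sqrt(B(K(h(2)), -170) + b) = sqrt(1 + 30862) = sqrt(30863)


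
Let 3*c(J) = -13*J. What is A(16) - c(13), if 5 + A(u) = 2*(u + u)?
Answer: 346/3 ≈ 115.33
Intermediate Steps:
A(u) = -5 + 4*u (A(u) = -5 + 2*(u + u) = -5 + 2*(2*u) = -5 + 4*u)
c(J) = -13*J/3 (c(J) = (-13*J)/3 = -13*J/3)
A(16) - c(13) = (-5 + 4*16) - (-13)*13/3 = (-5 + 64) - 1*(-169/3) = 59 + 169/3 = 346/3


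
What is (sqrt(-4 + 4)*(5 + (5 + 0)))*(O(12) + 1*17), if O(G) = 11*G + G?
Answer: 0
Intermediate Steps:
O(G) = 12*G
(sqrt(-4 + 4)*(5 + (5 + 0)))*(O(12) + 1*17) = (sqrt(-4 + 4)*(5 + (5 + 0)))*(12*12 + 1*17) = (sqrt(0)*(5 + 5))*(144 + 17) = (0*10)*161 = 0*161 = 0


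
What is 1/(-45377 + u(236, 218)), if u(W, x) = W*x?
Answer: 1/6071 ≈ 0.00016472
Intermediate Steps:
1/(-45377 + u(236, 218)) = 1/(-45377 + 236*218) = 1/(-45377 + 51448) = 1/6071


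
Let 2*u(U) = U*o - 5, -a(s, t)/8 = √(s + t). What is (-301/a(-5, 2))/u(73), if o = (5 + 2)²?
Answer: -301*I*√3/42864 ≈ -0.012163*I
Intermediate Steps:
a(s, t) = -8*√(s + t)
o = 49 (o = 7² = 49)
u(U) = -5/2 + 49*U/2 (u(U) = (U*49 - 5)/2 = (49*U - 5)/2 = (-5 + 49*U)/2 = -5/2 + 49*U/2)
(-301/a(-5, 2))/u(73) = (-301/((-8*√(-5 + 2))))/(-5/2 + (49/2)*73) = (-301/((-8*I*√3)))/(-5/2 + 3577/2) = -301/((-8*I*√3))/1786 = -301/((-8*I*√3))*(1/1786) = -301*I*√3/24*(1/1786) = -301*I*√3/42864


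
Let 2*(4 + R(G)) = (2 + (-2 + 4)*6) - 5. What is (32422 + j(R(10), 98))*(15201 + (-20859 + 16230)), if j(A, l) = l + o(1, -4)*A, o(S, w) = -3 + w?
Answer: 343764438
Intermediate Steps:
R(G) = ½ (R(G) = -4 + ((2 + (-2 + 4)*6) - 5)/2 = -4 + ((2 + 2*6) - 5)/2 = -4 + ((2 + 12) - 5)/2 = -4 + (14 - 5)/2 = -4 + (½)*9 = -4 + 9/2 = ½)
j(A, l) = l - 7*A (j(A, l) = l + (-3 - 4)*A = l - 7*A)
(32422 + j(R(10), 98))*(15201 + (-20859 + 16230)) = (32422 + (98 - 7*½))*(15201 + (-20859 + 16230)) = (32422 + (98 - 7/2))*(15201 - 4629) = (32422 + 189/2)*10572 = (65033/2)*10572 = 343764438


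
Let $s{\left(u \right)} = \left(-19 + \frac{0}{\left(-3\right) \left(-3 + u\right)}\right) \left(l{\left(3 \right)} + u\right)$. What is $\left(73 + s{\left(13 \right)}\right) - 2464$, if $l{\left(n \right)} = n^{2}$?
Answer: $-2809$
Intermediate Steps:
$s{\left(u \right)} = -171 - 19 u$ ($s{\left(u \right)} = \left(-19 + \frac{0}{\left(-3\right) \left(-3 + u\right)}\right) \left(3^{2} + u\right) = \left(-19 + \frac{0}{9 - 3 u}\right) \left(9 + u\right) = \left(-19 + 0\right) \left(9 + u\right) = - 19 \left(9 + u\right) = -171 - 19 u$)
$\left(73 + s{\left(13 \right)}\right) - 2464 = \left(73 - 418\right) - 2464 = -345 - 2464 = -2809$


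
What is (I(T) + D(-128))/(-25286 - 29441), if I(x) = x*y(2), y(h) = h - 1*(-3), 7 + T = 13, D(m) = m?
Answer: 98/54727 ≈ 0.0017907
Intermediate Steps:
T = 6 (T = -7 + 13 = 6)
y(h) = 3 + h (y(h) = h + 3 = 3 + h)
I(x) = 5*x (I(x) = x*(3 + 2) = x*5 = 5*x)
(I(T) + D(-128))/(-25286 - 29441) = (5*6 - 128)/(-25286 - 29441) = (30 - 128)/(-54727) = -98*(-1/54727) = 98/54727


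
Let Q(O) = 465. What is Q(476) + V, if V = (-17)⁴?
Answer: 83986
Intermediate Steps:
V = 83521
Q(476) + V = 465 + 83521 = 83986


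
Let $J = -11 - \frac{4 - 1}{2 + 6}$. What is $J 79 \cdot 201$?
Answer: $- \frac{1444989}{8} \approx -1.8062 \cdot 10^{5}$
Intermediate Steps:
$J = - \frac{91}{8}$ ($J = -11 - \frac{3}{8} = - \frac{91}{8} \approx -11.375$)
$J 79 \cdot 201 = \left(- \frac{91}{8}\right) 79 \cdot 201 = \left(- \frac{7189}{8}\right) 201 = - \frac{1444989}{8}$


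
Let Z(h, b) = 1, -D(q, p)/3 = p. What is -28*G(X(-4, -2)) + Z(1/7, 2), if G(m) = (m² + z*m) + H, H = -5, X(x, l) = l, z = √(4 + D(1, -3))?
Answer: 29 + 56*√13 ≈ 230.91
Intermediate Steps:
D(q, p) = -3*p
z = √13 (z = √(4 - 3*(-3)) = √(4 + 9) = √13 ≈ 3.6056)
G(m) = -5 + m² + m*√13 (G(m) = (m² + √13*m) - 5 = (m² + m*√13) - 5 = -5 + m² + m*√13)
-28*G(X(-4, -2)) + Z(1/7, 2) = -28*(-5 + (-2)² - 2*√13) + 1 = -28*(-5 + 4 - 2*√13) + 1 = -28*(-1 - 2*√13) + 1 = (28 + 56*√13) + 1 = 29 + 56*√13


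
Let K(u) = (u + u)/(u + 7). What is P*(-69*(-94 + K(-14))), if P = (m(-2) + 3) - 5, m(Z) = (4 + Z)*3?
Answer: 24840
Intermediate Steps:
K(u) = 2*u/(7 + u) (K(u) = (2*u)/(7 + u) = 2*u/(7 + u))
m(Z) = 12 + 3*Z
P = 4 (P = ((12 + 3*(-2)) + 3) - 5 = ((12 - 6) + 3) - 5 = (6 + 3) - 5 = 9 - 5 = 4)
P*(-69*(-94 + K(-14))) = 4*(-69*(-94 + 2*(-14)/(7 - 14))) = 4*(-69*(-94 + 2*(-14)/(-7))) = 4*(-69*(-94 + 2*(-14)*(-1/7))) = 4*(-69*(-94 + 4)) = 4*(-69*(-90)) = 4*6210 = 24840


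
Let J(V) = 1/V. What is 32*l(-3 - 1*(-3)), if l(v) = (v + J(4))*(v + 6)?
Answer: 48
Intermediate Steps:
l(v) = (6 + v)*(1/4 + v) (l(v) = (v + 1/4)*(v + 6) = (v + 1/4)*(6 + v) = (1/4 + v)*(6 + v) = (6 + v)*(1/4 + v))
32*l(-3 - 1*(-3)) = 32*(3/2 + (-3 - 1*(-3))**2 + 25*(-3 - 1*(-3))/4) = 32*(3/2 + (-3 + 3)**2 + 25*(-3 + 3)/4) = 32*(3/2 + 0**2 + (25/4)*0) = 32*(3/2 + 0 + 0) = 32*(3/2) = 48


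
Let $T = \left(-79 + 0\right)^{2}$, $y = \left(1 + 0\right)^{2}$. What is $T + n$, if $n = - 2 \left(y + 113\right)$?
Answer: $6013$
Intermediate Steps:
$y = 1$ ($y = 1^{2} = 1$)
$T = 6241$ ($T = \left(-79\right)^{2} = 6241$)
$n = -228$ ($n = - 2 \left(1 + 113\right) = \left(-2\right) 114 = -228$)
$T + n = 6241 - 228 = 6013$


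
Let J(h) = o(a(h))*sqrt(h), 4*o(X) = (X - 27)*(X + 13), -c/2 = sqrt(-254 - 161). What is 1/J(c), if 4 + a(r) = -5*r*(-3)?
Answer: -2*I*sqrt(2)*415**(3/4)/(1245*sqrt(-I)*(220*sqrt(415) + 124593*I)) ≈ -1.1414e-6 - 1.2266e-6*I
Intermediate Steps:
a(r) = -4 + 15*r (a(r) = -4 - 5*r*(-3) = -4 + 15*r)
c = -2*I*sqrt(415) (c = -2*sqrt(-254 - 161) = -2*I*sqrt(415) ≈ -40.743*I)
o(X) = (-27 + X)*(13 + X)/4 (o(X) = ((X - 27)*(X + 13))/4 = ((-27 + X)*(13 + X))/4 = (-27 + X)*(13 + X)/4)
J(h) = sqrt(h)*(-295/4 - 105*h/2 + (-4 + 15*h)**2/4) (J(h) = (-351/4 - 7*(-4 + 15*h)/2 + (-4 + 15*h)**2/4)*sqrt(h) = (-351/4 + (14 - 105*h/2) + (-4 + 15*h)**2/4)*sqrt(h) = (-295/4 - 105*h/2 + (-4 + 15*h)**2/4)*sqrt(h) = sqrt(h)*(-295/4 - 105*h/2 + (-4 + 15*h)**2/4))
1/J(c) = 1/(sqrt(-2*I*sqrt(415))*(-295 + (-4 + 15*(-2*I*sqrt(415)))**2 - (-420)*I*sqrt(415))/4) = 1/((sqrt(2)*415**(1/4)*sqrt(-I))*(-295 + (-4 - 30*I*sqrt(415))**2 + 420*I*sqrt(415))/4) = 1/(sqrt(2)*415**(1/4)*sqrt(-I)*(-295 + (-4 - 30*I*sqrt(415))**2 + 420*I*sqrt(415))/4) = 2*sqrt(2)*415**(3/4)/(415*sqrt(-I)*(-295 + (-4 - 30*I*sqrt(415))**2 + 420*I*sqrt(415)))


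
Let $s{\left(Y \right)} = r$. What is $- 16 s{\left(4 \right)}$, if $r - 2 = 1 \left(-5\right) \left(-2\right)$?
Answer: $-192$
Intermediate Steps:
$r = 12$ ($r = 2 + 1 \left(-5\right) \left(-2\right) = 2 - -10 = 2 + 10 = 12$)
$s{\left(Y \right)} = 12$
$- 16 s{\left(4 \right)} = \left(-16\right) 12 = -192$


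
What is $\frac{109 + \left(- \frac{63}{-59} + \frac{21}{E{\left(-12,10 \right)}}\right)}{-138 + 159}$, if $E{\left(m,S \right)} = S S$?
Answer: $\frac{650639}{123900} \approx 5.2513$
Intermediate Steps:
$E{\left(m,S \right)} = S^{2}$
$\frac{109 + \left(- \frac{63}{-59} + \frac{21}{E{\left(-12,10 \right)}}\right)}{-138 + 159} = \frac{109 + \left(- \frac{63}{-59} + \frac{21}{10^{2}}\right)}{-138 + 159} = \frac{109 + \left(\left(-63\right) \left(- \frac{1}{59}\right) + \frac{21}{100}\right)}{21} = \left(109 + \left(\frac{63}{59} + 21 \cdot \frac{1}{100}\right)\right) \frac{1}{21} = \left(109 + \left(\frac{63}{59} + \frac{21}{100}\right)\right) \frac{1}{21} = \left(109 + \frac{7539}{5900}\right) \frac{1}{21} = \frac{650639}{5900} \cdot \frac{1}{21} = \frac{650639}{123900}$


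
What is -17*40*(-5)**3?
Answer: 85000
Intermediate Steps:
-17*40*(-5)**3 = -680*(-125) = 85000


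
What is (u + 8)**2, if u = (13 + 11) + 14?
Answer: 2116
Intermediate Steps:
u = 38 (u = 24 + 14 = 38)
(u + 8)**2 = (38 + 8)**2 = 46**2 = 2116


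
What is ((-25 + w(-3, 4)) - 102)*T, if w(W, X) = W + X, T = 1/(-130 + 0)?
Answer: 63/65 ≈ 0.96923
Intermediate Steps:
T = -1/130 (T = 1/(-130) = -1/130 ≈ -0.0076923)
((-25 + w(-3, 4)) - 102)*T = ((-25 + (-3 + 4)) - 102)*(-1/130) = ((-25 + 1) - 102)*(-1/130) = (-24 - 102)*(-1/130) = -126*(-1/130) = 63/65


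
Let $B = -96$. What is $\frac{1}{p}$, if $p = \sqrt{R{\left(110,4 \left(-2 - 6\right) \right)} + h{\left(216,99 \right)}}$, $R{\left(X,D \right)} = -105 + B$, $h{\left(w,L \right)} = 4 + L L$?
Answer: $\frac{1}{98} \approx 0.010204$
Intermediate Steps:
$h{\left(w,L \right)} = 4 + L^{2}$
$R{\left(X,D \right)} = -201$ ($R{\left(X,D \right)} = -105 - 96 = -201$)
$p = 98$ ($p = \sqrt{-201 + \left(4 + 99^{2}\right)} = \sqrt{-201 + \left(4 + 9801\right)} = \sqrt{-201 + 9805} = \sqrt{9604} = 98$)
$\frac{1}{p} = \frac{1}{98}$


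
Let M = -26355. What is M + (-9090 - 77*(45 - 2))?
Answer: -38756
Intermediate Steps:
M + (-9090 - 77*(45 - 2)) = -26355 + (-9090 - 77*(45 - 2)) = -26355 + (-9090 - 77*43) = -26355 + (-9090 - 1*3311) = -26355 + (-9090 - 3311) = -26355 - 12401 = -38756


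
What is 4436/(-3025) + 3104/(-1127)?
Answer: -14388972/3409175 ≈ -4.2207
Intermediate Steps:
4436/(-3025) + 3104/(-1127) = 4436*(-1/3025) + 3104*(-1/1127) = -4436/3025 - 3104/1127 = -14388972/3409175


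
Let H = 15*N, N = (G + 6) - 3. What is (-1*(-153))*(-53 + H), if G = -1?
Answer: -3519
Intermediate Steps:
N = 2 (N = (-1 + 6) - 3 = 5 - 3 = 2)
H = 30 (H = 15*2 = 30)
(-1*(-153))*(-53 + H) = (-1*(-153))*(-53 + 30) = 153*(-23) = -3519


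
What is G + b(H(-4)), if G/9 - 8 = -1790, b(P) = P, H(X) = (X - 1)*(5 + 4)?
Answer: -16083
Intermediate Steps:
H(X) = -9 + 9*X (H(X) = (-1 + X)*9 = -9 + 9*X)
G = -16038 (G = 72 + 9*(-1790) = 72 - 16110 = -16038)
G + b(H(-4)) = -16038 + (-9 + 9*(-4)) = -16038 + (-9 - 36) = -16038 - 45 = -16083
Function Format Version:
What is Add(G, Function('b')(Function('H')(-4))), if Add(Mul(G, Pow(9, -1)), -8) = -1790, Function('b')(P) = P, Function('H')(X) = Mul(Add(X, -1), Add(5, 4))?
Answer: -16083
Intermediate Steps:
Function('H')(X) = Add(-9, Mul(9, X)) (Function('H')(X) = Mul(Add(-1, X), 9) = Add(-9, Mul(9, X)))
G = -16038 (G = Add(72, Mul(9, -1790)) = Add(72, -16110) = -16038)
Add(G, Function('b')(Function('H')(-4))) = Add(-16038, Add(-9, Mul(9, -4))) = Add(-16038, Add(-9, -36)) = Add(-16038, -45) = -16083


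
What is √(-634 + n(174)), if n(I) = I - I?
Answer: I*√634 ≈ 25.179*I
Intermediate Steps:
n(I) = 0
√(-634 + n(174)) = √(-634 + 0) = √(-634) = I*√634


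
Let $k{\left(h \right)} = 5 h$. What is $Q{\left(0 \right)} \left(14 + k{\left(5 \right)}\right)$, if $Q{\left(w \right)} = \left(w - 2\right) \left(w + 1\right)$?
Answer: $-78$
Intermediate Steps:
$Q{\left(w \right)} = \left(1 + w\right) \left(-2 + w\right)$ ($Q{\left(w \right)} = \left(-2 + w\right) \left(1 + w\right) = \left(1 + w\right) \left(-2 + w\right)$)
$Q{\left(0 \right)} \left(14 + k{\left(5 \right)}\right) = \left(-2 + 0^{2} - 0\right) \left(14 + 5 \cdot 5\right) = \left(-2 + 0 + 0\right) \left(14 + 25\right) = \left(-2\right) 39 = -78$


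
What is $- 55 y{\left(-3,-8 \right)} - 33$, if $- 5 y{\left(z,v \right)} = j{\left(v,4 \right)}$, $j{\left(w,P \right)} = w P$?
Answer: $-385$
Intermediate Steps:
$j{\left(w,P \right)} = P w$
$y{\left(z,v \right)} = - \frac{4 v}{5}$
$- 55 y{\left(-3,-8 \right)} - 33 = - 55 \left(\left(- \frac{4}{5}\right) \left(-8\right)\right) - 33 = \left(-55\right) \frac{32}{5} - 33 = -352 - 33 = -385$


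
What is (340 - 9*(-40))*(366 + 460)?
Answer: 578200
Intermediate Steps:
(340 - 9*(-40))*(366 + 460) = (340 + 360)*826 = 700*826 = 578200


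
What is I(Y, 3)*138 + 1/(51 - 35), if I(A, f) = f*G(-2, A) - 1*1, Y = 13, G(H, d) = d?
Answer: 83905/16 ≈ 5244.1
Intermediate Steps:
I(A, f) = -1 + A*f (I(A, f) = f*A - 1*1 = A*f - 1 = -1 + A*f)
I(Y, 3)*138 + 1/(51 - 35) = (-1 + 13*3)*138 + 1/(51 - 35) = (-1 + 39)*138 + 1/16 = 38*138 + 1/16 = 5244 + 1/16 = 83905/16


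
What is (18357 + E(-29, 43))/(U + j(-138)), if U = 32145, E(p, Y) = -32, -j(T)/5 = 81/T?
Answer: 168590/295761 ≈ 0.57002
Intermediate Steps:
j(T) = -405/T
(18357 + E(-29, 43))/(U + j(-138)) = (18357 - 32)/(32145 - 405/(-138)) = 18325/(32145 - 405*(-1/138)) = 18325/(32145 + 135/46) = 18325/(1478805/46) = 18325*(46/1478805) = 168590/295761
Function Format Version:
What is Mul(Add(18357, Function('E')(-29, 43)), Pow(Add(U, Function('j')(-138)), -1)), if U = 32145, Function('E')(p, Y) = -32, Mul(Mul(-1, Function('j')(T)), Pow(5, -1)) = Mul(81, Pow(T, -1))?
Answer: Rational(168590, 295761) ≈ 0.57002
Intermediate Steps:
Function('j')(T) = Mul(-405, Pow(T, -1)) (Function('j')(T) = Mul(-5, Mul(81, Pow(T, -1))) = Mul(-405, Pow(T, -1)))
Mul(Add(18357, Function('E')(-29, 43)), Pow(Add(U, Function('j')(-138)), -1)) = Mul(Add(18357, -32), Pow(Add(32145, Mul(-405, Pow(-138, -1))), -1)) = Mul(18325, Pow(Add(32145, Mul(-405, Rational(-1, 138))), -1)) = Mul(18325, Pow(Add(32145, Rational(135, 46)), -1)) = Mul(18325, Pow(Rational(1478805, 46), -1)) = Mul(18325, Rational(46, 1478805)) = Rational(168590, 295761)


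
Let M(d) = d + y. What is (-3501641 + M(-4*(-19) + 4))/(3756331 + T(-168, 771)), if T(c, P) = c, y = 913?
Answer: -3500648/3756163 ≈ -0.93197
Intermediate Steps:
M(d) = 913 + d (M(d) = d + 913 = 913 + d)
(-3501641 + M(-4*(-19) + 4))/(3756331 + T(-168, 771)) = (-3501641 + (913 + (-4*(-19) + 4)))/(3756331 - 168) = (-3501641 + (913 + (76 + 4)))/3756163 = (-3501641 + (913 + 80))*(1/3756163) = (-3501641 + 993)*(1/3756163) = -3500648*1/3756163 = -3500648/3756163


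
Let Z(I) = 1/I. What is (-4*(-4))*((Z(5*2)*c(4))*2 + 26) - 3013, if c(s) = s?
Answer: -12921/5 ≈ -2584.2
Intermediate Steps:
(-4*(-4))*((Z(5*2)*c(4))*2 + 26) - 3013 = (-4*(-4))*((4/(5*2))*2 + 26) - 3013 = 16*((4/10)*2 + 26) - 3013 = 16*(((1/10)*4)*2 + 26) - 3013 = 16*((2/5)*2 + 26) - 3013 = 16*(4/5 + 26) - 3013 = 16*(134/5) - 3013 = 2144/5 - 3013 = -12921/5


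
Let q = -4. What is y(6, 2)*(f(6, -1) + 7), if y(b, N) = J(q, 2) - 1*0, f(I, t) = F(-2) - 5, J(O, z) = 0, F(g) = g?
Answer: 0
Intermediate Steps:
f(I, t) = -7 (f(I, t) = -2 - 5 = -7)
y(b, N) = 0 (y(b, N) = 0 - 1*0 = 0 + 0 = 0)
y(6, 2)*(f(6, -1) + 7) = 0*(-7 + 7) = 0*0 = 0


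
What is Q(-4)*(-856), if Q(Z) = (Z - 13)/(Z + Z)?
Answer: -1819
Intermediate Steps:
Q(Z) = (-13 + Z)/(2*Z) (Q(Z) = (-13 + Z)/((2*Z)) = (-13 + Z)*(1/(2*Z)) = (-13 + Z)/(2*Z))
Q(-4)*(-856) = ((½)*(-13 - 4)/(-4))*(-856) = ((½)*(-¼)*(-17))*(-856) = (17/8)*(-856) = -1819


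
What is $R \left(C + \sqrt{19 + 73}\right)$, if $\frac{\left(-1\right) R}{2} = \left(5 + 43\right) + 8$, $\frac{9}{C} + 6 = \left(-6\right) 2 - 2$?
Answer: $\frac{252}{5} - 224 \sqrt{23} \approx -1023.9$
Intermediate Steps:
$C = - \frac{9}{20}$ ($C = \frac{9}{-6 - 14} = \frac{9}{-20} = 9 \left(- \frac{1}{20}\right) = - \frac{9}{20} \approx -0.45$)
$R = -112$ ($R = - 2 \left(\left(5 + 43\right) + 8\right) = - 2 \left(48 + 8\right) = \left(-2\right) 56 = -112$)
$R \left(C + \sqrt{19 + 73}\right) = - 112 \left(- \frac{9}{20} + \sqrt{19 + 73}\right) = - 112 \left(- \frac{9}{20} + \sqrt{92}\right) = - 112 \left(- \frac{9}{20} + 2 \sqrt{23}\right) = \frac{252}{5} - 224 \sqrt{23}$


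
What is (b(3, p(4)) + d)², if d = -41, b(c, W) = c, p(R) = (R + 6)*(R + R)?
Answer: 1444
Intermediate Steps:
p(R) = 2*R*(6 + R) (p(R) = (6 + R)*(2*R) = 2*R*(6 + R))
(b(3, p(4)) + d)² = (3 - 41)² = (-38)² = 1444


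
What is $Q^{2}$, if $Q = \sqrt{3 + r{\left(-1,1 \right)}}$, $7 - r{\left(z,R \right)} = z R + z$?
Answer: $12$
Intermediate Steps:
$r{\left(z,R \right)} = 7 - z - R z$ ($r{\left(z,R \right)} = 7 - \left(z R + z\right) = 7 - \left(R z + z\right) = 7 - \left(z + R z\right) = 7 - z - R z$)
$Q = 2 \sqrt{3}$ ($Q = \sqrt{3 - \left(-8 - 1\right)} = \sqrt{3 + \left(7 + 1 + 1\right)} = \sqrt{3 + 9} = \sqrt{12} = 2 \sqrt{3} \approx 3.4641$)
$Q^{2} = \left(2 \sqrt{3}\right)^{2} = 12$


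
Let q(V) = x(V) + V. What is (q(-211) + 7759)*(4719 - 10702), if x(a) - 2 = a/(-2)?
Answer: -91605713/2 ≈ -4.5803e+7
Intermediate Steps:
x(a) = 2 - a/2 (x(a) = 2 + a/(-2) = 2 + a*(-½) = 2 - a/2)
q(V) = 2 + V/2 (q(V) = (2 - V/2) + V = 2 + V/2)
(q(-211) + 7759)*(4719 - 10702) = ((2 + (½)*(-211)) + 7759)*(4719 - 10702) = ((2 - 211/2) + 7759)*(-5983) = (-207/2 + 7759)*(-5983) = (15311/2)*(-5983) = -91605713/2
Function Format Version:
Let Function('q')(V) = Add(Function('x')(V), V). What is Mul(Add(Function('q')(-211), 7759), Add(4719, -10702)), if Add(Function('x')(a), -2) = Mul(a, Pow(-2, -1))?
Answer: Rational(-91605713, 2) ≈ -4.5803e+7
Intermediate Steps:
Function('x')(a) = Add(2, Mul(Rational(-1, 2), a)) (Function('x')(a) = Add(2, Mul(a, Pow(-2, -1))) = Add(2, Mul(a, Rational(-1, 2))) = Add(2, Mul(Rational(-1, 2), a)))
Function('q')(V) = Add(2, Mul(Rational(1, 2), V)) (Function('q')(V) = Add(Add(2, Mul(Rational(-1, 2), V)), V) = Add(2, Mul(Rational(1, 2), V)))
Mul(Add(Function('q')(-211), 7759), Add(4719, -10702)) = Mul(Add(Add(2, Mul(Rational(1, 2), -211)), 7759), Add(4719, -10702)) = Mul(Add(Add(2, Rational(-211, 2)), 7759), -5983) = Mul(Add(Rational(-207, 2), 7759), -5983) = Mul(Rational(15311, 2), -5983) = Rational(-91605713, 2)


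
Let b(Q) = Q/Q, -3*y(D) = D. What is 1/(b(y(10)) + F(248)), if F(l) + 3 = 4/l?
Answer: -62/123 ≈ -0.50406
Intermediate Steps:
y(D) = -D/3
F(l) = -3 + 4/l
b(Q) = 1
1/(b(y(10)) + F(248)) = 1/(1 + (-3 + 4/248)) = 1/(1 + (-3 + 4*(1/248))) = 1/(1 + (-3 + 1/62)) = 1/(1 - 185/62) = 1/(-123/62) = -62/123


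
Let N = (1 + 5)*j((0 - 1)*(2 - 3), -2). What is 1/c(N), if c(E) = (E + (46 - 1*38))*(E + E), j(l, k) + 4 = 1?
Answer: 1/360 ≈ 0.0027778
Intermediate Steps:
j(l, k) = -3 (j(l, k) = -4 + 1 = -3)
N = -18 (N = (1 + 5)*(-3) = 6*(-3) = -18)
c(E) = 2*E*(8 + E) (c(E) = (E + (46 - 38))*(2*E) = (E + 8)*(2*E) = (8 + E)*(2*E) = 2*E*(8 + E))
1/c(N) = 1/(2*(-18)*(8 - 18)) = 1/(2*(-18)*(-10)) = 1/360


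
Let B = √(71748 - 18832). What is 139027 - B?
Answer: 139027 - 2*√13229 ≈ 1.3880e+5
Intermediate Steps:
B = 2*√13229 (B = √52916 = 2*√13229 ≈ 230.03)
139027 - B = 139027 - 2*√13229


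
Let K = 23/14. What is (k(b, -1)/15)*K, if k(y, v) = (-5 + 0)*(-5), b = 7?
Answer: 115/42 ≈ 2.7381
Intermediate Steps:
K = 23/14 (K = 23*(1/14) = 23/14 ≈ 1.6429)
k(y, v) = 25 (k(y, v) = -5*(-5) = 25)
(k(b, -1)/15)*K = (25/15)*(23/14) = ((1/15)*25)*(23/14) = (5/3)*(23/14) = 115/42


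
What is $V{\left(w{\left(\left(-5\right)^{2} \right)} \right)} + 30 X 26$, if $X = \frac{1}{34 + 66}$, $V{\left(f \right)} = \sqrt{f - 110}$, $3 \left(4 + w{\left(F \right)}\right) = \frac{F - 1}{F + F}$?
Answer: $\frac{39}{5} + \frac{i \sqrt{2846}}{5} \approx 7.8 + 10.67 i$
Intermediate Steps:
$w{\left(F \right)} = -4 + \frac{-1 + F}{6 F}$ ($w{\left(F \right)} = -4 + \frac{\left(F - 1\right) \frac{1}{F + F}}{3} = -4 + \frac{\left(-1 + F\right) \frac{1}{2 F}}{3} = -4 + \frac{\frac{1}{2} \frac{1}{F} \left(-1 + F\right)}{3} = -4 + \frac{-1 + F}{6 F}$)
$V{\left(f \right)} = \sqrt{-110 + f}$
$X = \frac{1}{100} \approx 0.01$
$V{\left(w{\left(\left(-5\right)^{2} \right)} \right)} + 30 X 26 = \sqrt{-110 + \frac{-1 - 23 \left(-5\right)^{2}}{6 \left(-5\right)^{2}}} + 30 \cdot \frac{1}{100} \cdot 26 = \sqrt{-110 + \frac{-1 - 575}{6 \cdot 25}} + \frac{3}{10} \cdot 26 = \sqrt{-110 + \frac{1}{6} \cdot \frac{1}{25} \left(-1 - 575\right)} + \frac{39}{5} = \sqrt{-110 + \frac{1}{6} \cdot \frac{1}{25} \left(-576\right)} + \frac{39}{5} = \sqrt{-110 - \frac{96}{25}} + \frac{39}{5} = \sqrt{- \frac{2846}{25}} + \frac{39}{5} = \frac{i \sqrt{2846}}{5} + \frac{39}{5} = \frac{39}{5} + \frac{i \sqrt{2846}}{5}$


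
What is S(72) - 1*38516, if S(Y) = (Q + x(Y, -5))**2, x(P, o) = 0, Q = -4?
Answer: -38500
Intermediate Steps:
S(Y) = 16 (S(Y) = (-4 + 0)**2 = (-4)**2 = 16)
S(72) - 1*38516 = 16 - 1*38516 = 16 - 38516 = -38500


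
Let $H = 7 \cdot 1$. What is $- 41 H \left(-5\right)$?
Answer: $1435$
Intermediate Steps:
$H = 7$
$- 41 H \left(-5\right) = \left(-41\right) 7 \left(-5\right) = \left(-287\right) \left(-5\right) = 1435$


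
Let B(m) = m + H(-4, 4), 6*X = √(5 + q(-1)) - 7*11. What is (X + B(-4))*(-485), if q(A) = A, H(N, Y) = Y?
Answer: 12125/2 ≈ 6062.5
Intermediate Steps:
X = -25/2 (X = (√(5 - 1) - 7*11)/6 = (√4 - 77)/6 = (2 - 77)/6 = (⅙)*(-75) = -25/2 ≈ -12.500)
B(m) = 4 + m (B(m) = m + 4 = 4 + m)
(X + B(-4))*(-485) = (-25/2 + (4 - 4))*(-485) = (-25/2 + 0)*(-485) = -25/2*(-485) = 12125/2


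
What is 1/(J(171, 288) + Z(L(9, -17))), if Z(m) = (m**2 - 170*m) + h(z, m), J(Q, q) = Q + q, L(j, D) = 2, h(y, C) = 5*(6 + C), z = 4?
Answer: 1/163 ≈ 0.0061350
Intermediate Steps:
h(y, C) = 30 + 5*C
Z(m) = 30 + m**2 - 165*m (Z(m) = (m**2 - 170*m) + (30 + 5*m) = 30 + m**2 - 165*m)
1/(J(171, 288) + Z(L(9, -17))) = 1/((171 + 288) + (30 + 2**2 - 165*2)) = 1/(459 + (30 + 4 - 330)) = 1/(459 - 296) = 1/163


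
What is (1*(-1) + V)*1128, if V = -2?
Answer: -3384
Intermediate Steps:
(1*(-1) + V)*1128 = (1*(-1) - 2)*1128 = (-1 - 2)*1128 = -3*1128 = -3384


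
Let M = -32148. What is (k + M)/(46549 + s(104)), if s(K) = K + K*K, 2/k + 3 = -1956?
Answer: -62977934/112581771 ≈ -0.55940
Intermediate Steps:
k = -2/1959 (k = 2/(-3 - 1956) = 2/(-1959) = 2*(-1/1959) = -2/1959 ≈ -0.0010209)
s(K) = K + K²
(k + M)/(46549 + s(104)) = (-2/1959 - 32148)/(46549 + 104*(1 + 104)) = -62977934/(1959*(46549 + 104*105)) = -62977934/(1959*(46549 + 10920)) = -62977934/1959/57469 = -62977934/1959*1/57469 = -62977934/112581771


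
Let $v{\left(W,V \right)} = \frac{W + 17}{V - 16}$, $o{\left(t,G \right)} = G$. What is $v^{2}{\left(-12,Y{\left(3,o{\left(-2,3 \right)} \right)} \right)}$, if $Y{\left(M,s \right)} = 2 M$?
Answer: $\frac{1}{4} \approx 0.25$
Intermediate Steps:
$v{\left(W,V \right)} = \frac{17 + W}{-16 + V}$
$v^{2}{\left(-12,Y{\left(3,o{\left(-2,3 \right)} \right)} \right)} = \left(\frac{17 - 12}{-16 + 2 \cdot 3}\right)^{2} = \left(\frac{1}{-16 + 6} \cdot 5\right)^{2} = \left(\frac{1}{-10} \cdot 5\right)^{2} = \left(\left(- \frac{1}{10}\right) 5\right)^{2} = \left(- \frac{1}{2}\right)^{2} = \frac{1}{4}$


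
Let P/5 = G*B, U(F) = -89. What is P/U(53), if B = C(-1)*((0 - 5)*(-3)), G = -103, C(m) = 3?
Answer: 23175/89 ≈ 260.39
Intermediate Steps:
B = 45 (B = 3*((0 - 5)*(-3)) = 3*(-5*(-3)) = 3*15 = 45)
P = -23175 (P = 5*(-103*45) = 5*(-4635) = -23175)
P/U(53) = -23175/(-89) = -23175*(-1/89) = 23175/89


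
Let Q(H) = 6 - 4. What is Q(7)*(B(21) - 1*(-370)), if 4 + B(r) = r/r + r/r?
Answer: 736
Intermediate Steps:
B(r) = -2 (B(r) = -4 + (r/r + r/r) = -4 + (1 + 1) = -4 + 2 = -2)
Q(H) = 2
Q(7)*(B(21) - 1*(-370)) = 2*(-2 - 1*(-370)) = 2*(-2 + 370) = 2*368 = 736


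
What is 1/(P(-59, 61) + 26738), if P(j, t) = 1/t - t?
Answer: 61/1627298 ≈ 3.7485e-5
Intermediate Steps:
1/(P(-59, 61) + 26738) = 1/((1/61 - 1*61) + 26738) = 1/((1/61 - 61) + 26738) = 1/(-3720/61 + 26738) = 1/(1627298/61) = 61/1627298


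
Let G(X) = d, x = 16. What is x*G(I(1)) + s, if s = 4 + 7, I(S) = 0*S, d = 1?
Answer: 27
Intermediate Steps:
I(S) = 0
G(X) = 1
s = 11
x*G(I(1)) + s = 16*1 + 11 = 16 + 11 = 27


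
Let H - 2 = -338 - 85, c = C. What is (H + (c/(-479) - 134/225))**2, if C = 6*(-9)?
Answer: 2063458879446721/11615450625 ≈ 1.7765e+5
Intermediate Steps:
C = -54
c = -54
H = -421 (H = 2 + (-338 - 85) = 2 - 423 = -421)
(H + (c/(-479) - 134/225))**2 = (-421 + (-54/(-479) - 134/225))**2 = (-421 + (-54*(-1/479) - 134*1/225))**2 = (-421 + (54/479 - 134/225))**2 = (-421 - 52036/107775)**2 = (-45425311/107775)**2 = 2063458879446721/11615450625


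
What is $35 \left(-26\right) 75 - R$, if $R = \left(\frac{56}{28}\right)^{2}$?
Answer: $-68254$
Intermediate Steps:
$R = 4$ ($R = \left(56 \cdot \frac{1}{28}\right)^{2} = 2^{2} = 4$)
$35 \left(-26\right) 75 - R = 35 \left(-26\right) 75 - 4 = \left(-910\right) 75 - 4 = -68250 - 4 = -68254$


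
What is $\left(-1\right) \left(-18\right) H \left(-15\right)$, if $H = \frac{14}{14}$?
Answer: $-270$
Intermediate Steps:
$H = 1$ ($H = 14 \cdot \frac{1}{14} = 1$)
$\left(-1\right) \left(-18\right) H \left(-15\right) = \left(-1\right) \left(-18\right) 1 \left(-15\right) = 18 \cdot 1 \left(-15\right) = 18 \left(-15\right) = -270$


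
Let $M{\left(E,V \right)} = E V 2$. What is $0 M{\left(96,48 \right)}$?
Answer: $0$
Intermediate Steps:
$M{\left(E,V \right)} = 2 E V$
$0 M{\left(96,48 \right)} = 0 \cdot 2 \cdot 96 \cdot 48 = 0 \cdot 9216 = 0$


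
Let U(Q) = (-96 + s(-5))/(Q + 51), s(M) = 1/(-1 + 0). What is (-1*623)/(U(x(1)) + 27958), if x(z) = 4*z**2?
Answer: -34265/1537593 ≈ -0.022285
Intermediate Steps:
s(M) = -1 (s(M) = 1/(-1) = -1)
U(Q) = -97/(51 + Q) (U(Q) = (-96 - 1)/(Q + 51) = -97/(51 + Q))
(-1*623)/(U(x(1)) + 27958) = (-1*623)/(-97/(51 + 4*1**2) + 27958) = -623/(-97/(51 + 4*1) + 27958) = -623/(-97/(51 + 4) + 27958) = -623/(-97/55 + 27958) = -623/1537593/55 = -623*55/1537593 = -34265/1537593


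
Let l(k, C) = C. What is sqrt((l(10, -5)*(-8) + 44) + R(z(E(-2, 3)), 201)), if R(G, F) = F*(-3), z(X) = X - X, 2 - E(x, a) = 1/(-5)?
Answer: I*sqrt(519) ≈ 22.782*I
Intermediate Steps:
E(x, a) = 11/5 (E(x, a) = 2 - 1/(-5) = 2 - 1*(-1/5) = 2 + 1/5 = 11/5)
z(X) = 0
R(G, F) = -3*F
sqrt((l(10, -5)*(-8) + 44) + R(z(E(-2, 3)), 201)) = sqrt((-5*(-8) + 44) - 3*201) = sqrt((40 + 44) - 603) = sqrt(84 - 603) = sqrt(-519) = I*sqrt(519)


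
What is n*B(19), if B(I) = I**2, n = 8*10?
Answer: 28880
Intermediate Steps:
n = 80
n*B(19) = 80*19**2 = 80*361 = 28880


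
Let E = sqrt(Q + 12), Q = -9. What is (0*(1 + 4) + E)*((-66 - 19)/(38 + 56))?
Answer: -85*sqrt(3)/94 ≈ -1.5662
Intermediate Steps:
E = sqrt(3) (E = sqrt(-9 + 12) = sqrt(3) ≈ 1.7320)
(0*(1 + 4) + E)*((-66 - 19)/(38 + 56)) = (0*(1 + 4) + sqrt(3))*((-66 - 19)/(38 + 56)) = (0*5 + sqrt(3))*(-85/94) = (0 + sqrt(3))*(-85*1/94) = sqrt(3)*(-85/94) = -85*sqrt(3)/94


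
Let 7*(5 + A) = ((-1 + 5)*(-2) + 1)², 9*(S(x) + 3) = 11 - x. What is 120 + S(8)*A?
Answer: 344/3 ≈ 114.67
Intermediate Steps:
S(x) = -16/9 - x/9 (S(x) = -3 + (11 - x)/9 = -3 + (11/9 - x/9) = -16/9 - x/9)
A = 2 (A = -5 + ((-1 + 5)*(-2) + 1)²/7 = -5 + (4*(-2) + 1)²/7 = -5 + (-8 + 1)²/7 = -5 + (⅐)*(-7)² = -5 + (⅐)*49 = -5 + 7 = 2)
120 + S(8)*A = 120 + (-16/9 - ⅑*8)*2 = 120 + (-16/9 - 8/9)*2 = 120 - 8/3*2 = 120 - 16/3 = 344/3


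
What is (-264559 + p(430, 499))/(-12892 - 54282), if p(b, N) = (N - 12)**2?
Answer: 13695/33587 ≈ 0.40775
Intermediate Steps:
p(b, N) = (-12 + N)**2
(-264559 + p(430, 499))/(-12892 - 54282) = (-264559 + (-12 + 499)**2)/(-12892 - 54282) = (-264559 + 487**2)/(-67174) = (-264559 + 237169)*(-1/67174) = -27390*(-1/67174) = 13695/33587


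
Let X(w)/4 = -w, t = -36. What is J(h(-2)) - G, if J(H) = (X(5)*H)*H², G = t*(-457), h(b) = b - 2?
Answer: -15172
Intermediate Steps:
X(w) = -4*w (X(w) = 4*(-w) = -4*w)
h(b) = -2 + b
G = 16452 (G = -36*(-457) = 16452)
J(H) = -20*H³ (J(H) = ((-4*5)*H)*H² = (-20*H)*H² = -20*H³)
J(h(-2)) - G = -20*(-2 - 2)³ - 1*16452 = -20*(-4)³ - 16452 = -20*(-64) - 16452 = 1280 - 16452 = -15172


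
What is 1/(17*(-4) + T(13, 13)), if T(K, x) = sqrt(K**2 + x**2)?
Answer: -34/2143 - 13*sqrt(2)/4286 ≈ -0.020155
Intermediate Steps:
1/(17*(-4) + T(13, 13)) = 1/(17*(-4) + sqrt(13**2 + 13**2)) = 1/(-68 + sqrt(169 + 169)) = 1/(-68 + sqrt(338)) = 1/(-68 + 13*sqrt(2))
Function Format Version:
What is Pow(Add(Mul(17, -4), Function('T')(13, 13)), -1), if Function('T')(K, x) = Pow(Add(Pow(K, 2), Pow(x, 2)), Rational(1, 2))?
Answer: Add(Rational(-34, 2143), Mul(Rational(-13, 4286), Pow(2, Rational(1, 2)))) ≈ -0.020155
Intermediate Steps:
Pow(Add(Mul(17, -4), Function('T')(13, 13)), -1) = Pow(Add(Mul(17, -4), Pow(Add(Pow(13, 2), Pow(13, 2)), Rational(1, 2))), -1) = Pow(Add(-68, Pow(Add(169, 169), Rational(1, 2))), -1) = Pow(Add(-68, Pow(338, Rational(1, 2))), -1) = Pow(Add(-68, Mul(13, Pow(2, Rational(1, 2)))), -1)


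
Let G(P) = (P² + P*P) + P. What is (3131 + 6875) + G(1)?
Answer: 10009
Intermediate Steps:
G(P) = P + 2*P² (G(P) = (P² + P²) + P = 2*P² + P = P + 2*P²)
(3131 + 6875) + G(1) = (3131 + 6875) + 1*(1 + 2*1) = 10006 + 1*(1 + 2) = 10006 + 1*3 = 10006 + 3 = 10009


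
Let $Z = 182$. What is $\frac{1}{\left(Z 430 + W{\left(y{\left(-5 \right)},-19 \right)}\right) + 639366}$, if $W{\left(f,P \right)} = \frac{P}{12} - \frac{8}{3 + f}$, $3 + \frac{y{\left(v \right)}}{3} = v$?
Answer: $\frac{84}{60280483} \approx 1.3935 \cdot 10^{-6}$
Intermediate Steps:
$y{\left(v \right)} = -9 + 3 v$
$W{\left(f,P \right)} = - \frac{8}{3 + f} + \frac{P}{12}$ ($W{\left(f,P \right)} = P \frac{1}{12} - \frac{8}{3 + f} = \frac{P}{12} - \frac{8}{3 + f} = - \frac{8}{3 + f} + \frac{P}{12}$)
$\frac{1}{\left(Z 430 + W{\left(y{\left(-5 \right)},-19 \right)}\right) + 639366} = \frac{1}{\left(182 \cdot 430 + \frac{-96 + 3 \left(-19\right) - 19 \left(-9 + 3 \left(-5\right)\right)}{12 \left(3 + \left(-9 + 3 \left(-5\right)\right)\right)}\right) + 639366} = \frac{1}{\left(78260 + \frac{-96 - 57 - 19 \left(-9 - 15\right)}{12 \left(3 - 24\right)}\right) + 639366} = \frac{1}{\left(78260 + \frac{-96 - 57 - -456}{12 \left(3 - 24\right)}\right) + 639366} = \frac{1}{\left(78260 + \frac{-96 - 57 + 456}{12 \left(-21\right)}\right) + 639366} = \frac{1}{\left(78260 + \frac{1}{12} \left(- \frac{1}{21}\right) 303\right) + 639366} = \frac{1}{\left(78260 - \frac{101}{84}\right) + 639366} = \frac{1}{\frac{6573739}{84} + 639366} = \frac{1}{\frac{60280483}{84}} = \frac{84}{60280483}$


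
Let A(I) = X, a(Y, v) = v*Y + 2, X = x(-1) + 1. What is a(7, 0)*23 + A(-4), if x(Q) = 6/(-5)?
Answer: 229/5 ≈ 45.800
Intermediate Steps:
x(Q) = -6/5 (x(Q) = 6*(-1/5) = -6/5)
X = -1/5 (X = -6/5 + 1 = -1/5 ≈ -0.20000)
a(Y, v) = 2 + Y*v (a(Y, v) = Y*v + 2 = 2 + Y*v)
A(I) = -1/5
a(7, 0)*23 + A(-4) = (2 + 7*0)*23 - 1/5 = (2 + 0)*23 - 1/5 = 2*23 - 1/5 = 46 - 1/5 = 229/5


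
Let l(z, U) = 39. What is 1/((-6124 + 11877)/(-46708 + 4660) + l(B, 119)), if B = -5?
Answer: 42048/1634119 ≈ 0.025731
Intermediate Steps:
1/((-6124 + 11877)/(-46708 + 4660) + l(B, 119)) = 1/((-6124 + 11877)/(-46708 + 4660) + 39) = 1/(5753/(-42048) + 39) = 1/(5753*(-1/42048) + 39) = 1/(-5753/42048 + 39) = 1/(1634119/42048) = 42048/1634119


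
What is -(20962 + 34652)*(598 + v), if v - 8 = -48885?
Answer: 2684988306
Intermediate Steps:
v = -48877 (v = 8 - 48885 = -48877)
-(20962 + 34652)*(598 + v) = -(20962 + 34652)*(598 - 48877) = -55614*(-48279) = -1*(-2684988306) = 2684988306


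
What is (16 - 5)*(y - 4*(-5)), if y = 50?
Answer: 770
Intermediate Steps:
(16 - 5)*(y - 4*(-5)) = (16 - 5)*(50 - 4*(-5)) = 11*(50 + 20) = 11*70 = 770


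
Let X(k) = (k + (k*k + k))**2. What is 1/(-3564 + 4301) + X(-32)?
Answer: 679219201/737 ≈ 9.2160e+5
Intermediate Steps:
X(k) = (k**2 + 2*k)**2 (X(k) = (k + (k**2 + k))**2 = (k + (k + k**2))**2 = (k**2 + 2*k)**2)
1/(-3564 + 4301) + X(-32) = 1/(-3564 + 4301) + (-32)**2*(2 - 32)**2 = 1/737 + 1024*(-30)**2 = 1/737 + 1024*900 = 1/737 + 921600 = 679219201/737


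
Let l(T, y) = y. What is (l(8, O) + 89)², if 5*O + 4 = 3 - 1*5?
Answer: 192721/25 ≈ 7708.8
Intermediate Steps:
O = -6/5 (O = -⅘ + (3 - 1*5)/5 = -⅘ + (3 - 5)/5 = -⅘ + (⅕)*(-2) = -⅘ - ⅖ = -6/5 ≈ -1.2000)
(l(8, O) + 89)² = (-6/5 + 89)² = (439/5)² = 192721/25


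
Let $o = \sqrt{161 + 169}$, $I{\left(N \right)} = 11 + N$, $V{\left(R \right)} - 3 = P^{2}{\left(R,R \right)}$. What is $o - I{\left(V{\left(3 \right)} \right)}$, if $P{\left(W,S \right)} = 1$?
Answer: $-15 + \sqrt{330} \approx 3.1659$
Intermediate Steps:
$V{\left(R \right)} = 4$ ($V{\left(R \right)} = 3 + 1^{2} = 3 + 1 = 4$)
$o = \sqrt{330} \approx 18.166$
$o - I{\left(V{\left(3 \right)} \right)} = \sqrt{330} - \left(11 + 4\right) = \sqrt{330} - 15 = -15 + \sqrt{330}$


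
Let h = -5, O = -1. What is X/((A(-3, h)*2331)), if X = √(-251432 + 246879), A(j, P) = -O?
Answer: I*√4553/2331 ≈ 0.028947*I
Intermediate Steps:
A(j, P) = 1 (A(j, P) = -1*(-1) = 1)
X = I*√4553 (X = √(-4553) = I*√4553 ≈ 67.476*I)
X/((A(-3, h)*2331)) = (I*√4553)/((1*2331)) = (I*√4553)/2331 = (I*√4553)*(1/2331) = I*√4553/2331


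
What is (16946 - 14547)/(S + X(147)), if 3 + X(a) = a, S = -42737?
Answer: -2399/42593 ≈ -0.056324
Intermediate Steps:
X(a) = -3 + a
(16946 - 14547)/(S + X(147)) = (16946 - 14547)/(-42737 + (-3 + 147)) = 2399/(-42737 + 144) = 2399/(-42593) = 2399*(-1/42593) = -2399/42593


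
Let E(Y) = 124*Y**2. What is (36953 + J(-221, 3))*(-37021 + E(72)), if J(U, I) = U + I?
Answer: 22253879325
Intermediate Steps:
J(U, I) = I + U
(36953 + J(-221, 3))*(-37021 + E(72)) = (36953 + (3 - 221))*(-37021 + 124*72**2) = (36953 - 218)*(-37021 + 124*5184) = 36735*(-37021 + 642816) = 36735*605795 = 22253879325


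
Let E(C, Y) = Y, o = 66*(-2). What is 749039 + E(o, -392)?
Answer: 748647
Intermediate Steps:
o = -132
749039 + E(o, -392) = 749039 - 392 = 748647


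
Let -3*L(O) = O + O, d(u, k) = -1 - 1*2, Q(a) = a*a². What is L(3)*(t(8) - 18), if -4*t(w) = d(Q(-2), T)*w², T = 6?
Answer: -60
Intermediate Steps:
Q(a) = a³
d(u, k) = -3 (d(u, k) = -1 - 2 = -3)
L(O) = -2*O/3 (L(O) = -(O + O)/3 = -2*O/3)
t(w) = 3*w²/4 (t(w) = -(-3)*w²/4 = 3*w²/4)
L(3)*(t(8) - 18) = (-⅔*3)*((¾)*8² - 18) = -2*((¾)*64 - 18) = -2*(48 - 18) = -2*30 = -60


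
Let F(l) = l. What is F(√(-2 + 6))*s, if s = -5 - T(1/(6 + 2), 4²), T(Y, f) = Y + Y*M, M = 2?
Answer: -43/4 ≈ -10.750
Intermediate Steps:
T(Y, f) = 3*Y (T(Y, f) = Y + Y*2 = Y + 2*Y = 3*Y)
s = -43/8 (s = -5 - 3/(6 + 2) = -5 - 3/8 = -43/8 ≈ -5.3750)
F(√(-2 + 6))*s = √(-2 + 6)*(-43/8) = √4*(-43/8) = 2*(-43/8) = -43/4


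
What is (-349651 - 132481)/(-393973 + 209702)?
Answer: 482132/184271 ≈ 2.6164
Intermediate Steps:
(-349651 - 132481)/(-393973 + 209702) = -482132/(-184271) = -482132*(-1/184271) = 482132/184271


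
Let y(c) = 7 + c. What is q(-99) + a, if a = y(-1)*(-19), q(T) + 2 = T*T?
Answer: 9685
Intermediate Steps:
q(T) = -2 + T**2 (q(T) = -2 + T*T = -2 + T**2)
a = -114 (a = (7 - 1)*(-19) = 6*(-19) = -114)
q(-99) + a = (-2 + (-99)**2) - 114 = (-2 + 9801) - 114 = 9799 - 114 = 9685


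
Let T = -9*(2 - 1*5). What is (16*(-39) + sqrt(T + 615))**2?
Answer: (624 - sqrt(642))**2 ≈ 3.5840e+5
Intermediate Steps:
T = 27 (T = -9*(2 - 5) = -9*(-3) = 27)
(16*(-39) + sqrt(T + 615))**2 = (16*(-39) + sqrt(27 + 615))**2 = (-624 + sqrt(642))**2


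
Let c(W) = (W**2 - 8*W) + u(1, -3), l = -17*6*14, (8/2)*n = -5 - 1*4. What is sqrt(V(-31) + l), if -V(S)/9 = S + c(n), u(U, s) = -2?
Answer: 11*I*sqrt(177)/4 ≈ 36.586*I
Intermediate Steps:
n = -9/4 (n = (-5 - 1*4)/4 = (-5 - 4)/4 = (1/4)*(-9) = -9/4 ≈ -2.2500)
l = -1428 (l = -102*14 = -1428)
c(W) = -2 + W**2 - 8*W (c(W) = (W**2 - 8*W) - 2 = -2 + W**2 - 8*W)
V(S) = -3033/16 - 9*S (V(S) = -9*(S + (-2 + (-9/4)**2 - 8*(-9/4))) = -9*(S + (-2 + 81/16 + 18)) = -9*(S + 337/16) = -9*(337/16 + S) = -3033/16 - 9*S)
sqrt(V(-31) + l) = sqrt((-3033/16 - 9*(-31)) - 1428) = sqrt((-3033/16 + 279) - 1428) = sqrt(1431/16 - 1428) = sqrt(-21417/16) = 11*I*sqrt(177)/4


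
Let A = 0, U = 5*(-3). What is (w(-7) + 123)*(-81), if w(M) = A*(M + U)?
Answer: -9963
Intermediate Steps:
U = -15
w(M) = 0 (w(M) = 0*(M - 15) = 0*(-15 + M) = 0)
(w(-7) + 123)*(-81) = (0 + 123)*(-81) = 123*(-81) = -9963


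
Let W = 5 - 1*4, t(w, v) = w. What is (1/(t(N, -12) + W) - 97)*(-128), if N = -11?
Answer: 62144/5 ≈ 12429.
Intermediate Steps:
W = 1 (W = 5 - 4 = 1)
(1/(t(N, -12) + W) - 97)*(-128) = (1/(-11 + 1) - 97)*(-128) = (1/(-10) - 97)*(-128) = (-1/10 - 97)*(-128) = -971/10*(-128) = 62144/5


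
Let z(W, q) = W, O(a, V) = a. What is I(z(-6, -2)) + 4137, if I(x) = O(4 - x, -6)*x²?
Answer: 4497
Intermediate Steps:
I(x) = x²*(4 - x) (I(x) = (4 - x)*x² = x²*(4 - x))
I(z(-6, -2)) + 4137 = (-6)²*(4 - 1*(-6)) + 4137 = 36*(4 + 6) + 4137 = 36*10 + 4137 = 360 + 4137 = 4497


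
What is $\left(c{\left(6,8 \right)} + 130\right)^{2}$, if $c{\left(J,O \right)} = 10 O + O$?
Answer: $47524$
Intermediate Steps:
$c{\left(J,O \right)} = 11 O$
$\left(c{\left(6,8 \right)} + 130\right)^{2} = \left(11 \cdot 8 + 130\right)^{2} = \left(88 + 130\right)^{2} = 218^{2} = 47524$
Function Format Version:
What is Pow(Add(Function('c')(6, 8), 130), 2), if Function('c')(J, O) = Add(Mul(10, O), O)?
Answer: 47524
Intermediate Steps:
Function('c')(J, O) = Mul(11, O)
Pow(Add(Function('c')(6, 8), 130), 2) = Pow(Add(Mul(11, 8), 130), 2) = Pow(Add(88, 130), 2) = Pow(218, 2) = 47524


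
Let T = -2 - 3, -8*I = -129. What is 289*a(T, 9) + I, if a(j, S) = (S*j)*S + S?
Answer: -915423/8 ≈ -1.1443e+5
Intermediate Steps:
I = 129/8 (I = -⅛*(-129) = 129/8 ≈ 16.125)
T = -5
a(j, S) = S + j*S² (a(j, S) = j*S² + S = S + j*S²)
289*a(T, 9) + I = 289*(9*(1 + 9*(-5))) + 129/8 = 289*(9*(1 - 45)) + 129/8 = 289*(9*(-44)) + 129/8 = 289*(-396) + 129/8 = -114444 + 129/8 = -915423/8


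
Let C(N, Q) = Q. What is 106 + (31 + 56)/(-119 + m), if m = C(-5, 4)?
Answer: 12103/115 ≈ 105.24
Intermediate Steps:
m = 4
106 + (31 + 56)/(-119 + m) = 106 + (31 + 56)/(-119 + 4) = 106 + 87/(-115) = 106 - 1/115*87 = 106 - 87/115 = 12103/115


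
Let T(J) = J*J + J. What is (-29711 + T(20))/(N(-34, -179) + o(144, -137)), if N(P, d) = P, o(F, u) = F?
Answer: -29291/110 ≈ -266.28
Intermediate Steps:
T(J) = J + J² (T(J) = J² + J = J + J²)
(-29711 + T(20))/(N(-34, -179) + o(144, -137)) = (-29711 + 20*(1 + 20))/(-34 + 144) = (-29711 + 20*21)/110 = (-29711 + 420)*(1/110) = -29291*1/110 = -29291/110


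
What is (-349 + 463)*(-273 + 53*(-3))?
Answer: -49248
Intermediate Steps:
(-349 + 463)*(-273 + 53*(-3)) = 114*(-273 - 159) = 114*(-432) = -49248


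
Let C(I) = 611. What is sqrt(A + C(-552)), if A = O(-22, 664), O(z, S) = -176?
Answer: sqrt(435) ≈ 20.857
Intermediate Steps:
A = -176
sqrt(A + C(-552)) = sqrt(-176 + 611) = sqrt(435)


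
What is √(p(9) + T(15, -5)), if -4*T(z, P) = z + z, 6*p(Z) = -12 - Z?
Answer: I*√11 ≈ 3.3166*I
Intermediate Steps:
p(Z) = -2 - Z/6 (p(Z) = (-12 - Z)/6 = -2 - Z/6)
T(z, P) = -z/2 (T(z, P) = -(z + z)/4 = -z/2)
√(p(9) + T(15, -5)) = √((-2 - ⅙*9) - ½*15) = √((-2 - 3/2) - 15/2) = √(-7/2 - 15/2) = √(-11) = I*√11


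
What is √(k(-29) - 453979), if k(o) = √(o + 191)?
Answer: √(-453979 + 9*√2) ≈ 673.77*I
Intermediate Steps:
k(o) = √(191 + o)
√(k(-29) - 453979) = √(√(191 - 29) - 453979) = √(√162 - 453979) = √(9*√2 - 453979) = √(-453979 + 9*√2)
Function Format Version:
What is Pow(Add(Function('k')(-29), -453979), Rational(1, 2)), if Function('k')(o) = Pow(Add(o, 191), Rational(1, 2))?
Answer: Pow(Add(-453979, Mul(9, Pow(2, Rational(1, 2)))), Rational(1, 2)) ≈ Mul(673.77, I)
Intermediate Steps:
Function('k')(o) = Pow(Add(191, o), Rational(1, 2))
Pow(Add(Function('k')(-29), -453979), Rational(1, 2)) = Pow(Add(Pow(Add(191, -29), Rational(1, 2)), -453979), Rational(1, 2)) = Pow(Add(Pow(162, Rational(1, 2)), -453979), Rational(1, 2)) = Pow(Add(Mul(9, Pow(2, Rational(1, 2))), -453979), Rational(1, 2)) = Pow(Add(-453979, Mul(9, Pow(2, Rational(1, 2)))), Rational(1, 2))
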